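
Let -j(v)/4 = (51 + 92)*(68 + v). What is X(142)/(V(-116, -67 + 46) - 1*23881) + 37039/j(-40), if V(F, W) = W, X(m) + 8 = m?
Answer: -443726161/191407216 ≈ -2.3182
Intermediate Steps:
X(m) = -8 + m
j(v) = -38896 - 572*v (j(v) = -4*(51 + 92)*(68 + v) = -572*(68 + v) = -4*(9724 + 143*v) = -38896 - 572*v)
X(142)/(V(-116, -67 + 46) - 1*23881) + 37039/j(-40) = (-8 + 142)/((-67 + 46) - 1*23881) + 37039/(-38896 - 572*(-40)) = 134/(-21 - 23881) + 37039/(-38896 + 22880) = 134/(-23902) + 37039/(-16016) = 134*(-1/23902) + 37039*(-1/16016) = -67/11951 - 37039/16016 = -443726161/191407216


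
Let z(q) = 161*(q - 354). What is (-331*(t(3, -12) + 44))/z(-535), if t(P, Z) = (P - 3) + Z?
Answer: 10592/143129 ≈ 0.074003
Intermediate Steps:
t(P, Z) = -3 + P + Z (t(P, Z) = (-3 + P) + Z = -3 + P + Z)
z(q) = -56994 + 161*q (z(q) = 161*(-354 + q) = -56994 + 161*q)
(-331*(t(3, -12) + 44))/z(-535) = (-331*((-3 + 3 - 12) + 44))/(-56994 + 161*(-535)) = (-331*(-12 + 44))/(-56994 - 86135) = -331*32/(-143129) = -10592*(-1/143129) = 10592/143129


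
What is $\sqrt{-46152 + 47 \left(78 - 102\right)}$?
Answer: $4 i \sqrt{2955} \approx 217.44 i$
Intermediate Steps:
$\sqrt{-46152 + 47 \left(78 - 102\right)} = \sqrt{-46152 + 47 \left(-24\right)} = \sqrt{-46152 - 1128} = \sqrt{-47280} = 4 i \sqrt{2955}$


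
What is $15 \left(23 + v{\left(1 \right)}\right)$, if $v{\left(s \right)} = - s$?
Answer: $330$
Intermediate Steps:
$15 \left(23 + v{\left(1 \right)}\right) = 15 \left(23 - 1\right) = 15 \cdot 22 = 330$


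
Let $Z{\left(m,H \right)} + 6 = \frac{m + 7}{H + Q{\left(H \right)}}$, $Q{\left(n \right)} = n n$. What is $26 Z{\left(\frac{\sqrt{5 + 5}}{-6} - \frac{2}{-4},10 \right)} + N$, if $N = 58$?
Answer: $- \frac{2117}{22} - \frac{13 \sqrt{10}}{330} \approx -96.352$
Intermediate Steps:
$Q{\left(n \right)} = n^{2}$
$Z{\left(m,H \right)} = -6 + \frac{7 + m}{H + H^{2}}$ ($Z{\left(m,H \right)} = -6 + \frac{m + 7}{H + H^{2}} = -6 + \frac{7 + m}{H + H^{2}}$)
$26 Z{\left(\frac{\sqrt{5 + 5}}{-6} - \frac{2}{-4},10 \right)} + N = 26 \frac{7 + \left(\frac{\sqrt{5 + 5}}{-6} - \frac{2}{-4}\right) - 60 - 6 \cdot 10^{2}}{10 \left(1 + 10\right)} + 58 = 26 \frac{7 + \left(\sqrt{10} \left(- \frac{1}{6}\right) - - \frac{1}{2}\right) - 60 - 600}{10 \cdot 11} + 58 = 26 \cdot \frac{1}{10} \cdot \frac{1}{11} \left(7 + \left(- \frac{\sqrt{10}}{6} + \frac{1}{2}\right) - 60 - 600\right) + 58 = 26 \cdot \frac{1}{10} \cdot \frac{1}{11} \left(7 + \left(\frac{1}{2} - \frac{\sqrt{10}}{6}\right) - 60 - 600\right) + 58 = 26 \cdot \frac{1}{10} \cdot \frac{1}{11} \left(- \frac{1305}{2} - \frac{\sqrt{10}}{6}\right) + 58 = 26 \left(- \frac{261}{44} - \frac{\sqrt{10}}{660}\right) + 58 = \left(- \frac{3393}{22} - \frac{13 \sqrt{10}}{330}\right) + 58 = - \frac{2117}{22} - \frac{13 \sqrt{10}}{330}$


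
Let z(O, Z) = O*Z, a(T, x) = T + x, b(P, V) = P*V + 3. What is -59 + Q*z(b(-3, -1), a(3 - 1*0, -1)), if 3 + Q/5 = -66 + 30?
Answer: -2399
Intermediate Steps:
Q = -195 (Q = -15 + 5*(-66 + 30) = -15 + 5*(-36) = -15 - 180 = -195)
b(P, V) = 3 + P*V
-59 + Q*z(b(-3, -1), a(3 - 1*0, -1)) = -59 - 195*(3 - 3*(-1))*((3 - 1*0) - 1) = -59 - 195*(3 + 3)*((3 + 0) - 1) = -59 - 1170*(3 - 1) = -59 - 1170*2 = -59 - 195*12 = -59 - 2340 = -2399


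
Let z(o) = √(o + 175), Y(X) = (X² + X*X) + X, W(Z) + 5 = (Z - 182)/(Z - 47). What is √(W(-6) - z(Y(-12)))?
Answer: √(-4081 - 2809*√451)/53 ≈ 4.7634*I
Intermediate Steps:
W(Z) = -5 + (-182 + Z)/(-47 + Z) (W(Z) = -5 + (Z - 182)/(Z - 47) = -5 + (-182 + Z)/(-47 + Z))
Y(X) = X + 2*X² (Y(X) = (X² + X²) + X = 2*X² + X = X + 2*X²)
z(o) = √(175 + o)
√(W(-6) - z(Y(-12))) = √((53 - 4*(-6))/(-47 - 6) - √(175 - 12*(1 + 2*(-12)))) = √((53 + 24)/(-53) - √(175 - 12*(1 - 24))) = √(-1/53*77 - √(175 - 12*(-23))) = √(-77/53 - √(175 + 276)) = √(-77/53 - √451)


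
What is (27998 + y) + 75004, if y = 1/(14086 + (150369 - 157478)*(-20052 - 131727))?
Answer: 111140290712995/1079010997 ≈ 1.0300e+5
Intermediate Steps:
y = 1/1079010997 (y = 1/(14086 - 7109*(-151779)) = 1/(14086 + 1078996911) = 1/1079010997 ≈ 9.2677e-10)
(27998 + y) + 75004 = (27998 + 1/1079010997) + 75004 = 30210149894007/1079010997 + 75004 = 111140290712995/1079010997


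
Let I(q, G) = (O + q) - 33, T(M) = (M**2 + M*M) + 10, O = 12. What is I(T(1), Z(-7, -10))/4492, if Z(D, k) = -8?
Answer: -9/4492 ≈ -0.0020036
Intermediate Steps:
T(M) = 10 + 2*M**2 (T(M) = (M**2 + M**2) + 10 = 2*M**2 + 10 = 10 + 2*M**2)
I(q, G) = -21 + q (I(q, G) = (12 + q) - 33 = -21 + q)
I(T(1), Z(-7, -10))/4492 = (-21 + (10 + 2*1**2))/4492 = (-21 + (10 + 2*1))*(1/4492) = (-21 + (10 + 2))*(1/4492) = (-21 + 12)*(1/4492) = -9*1/4492 = -9/4492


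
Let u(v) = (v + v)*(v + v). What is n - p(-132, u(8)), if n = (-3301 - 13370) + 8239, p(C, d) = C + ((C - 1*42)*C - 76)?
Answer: -31192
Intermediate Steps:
u(v) = 4*v**2 (u(v) = (2*v)*(2*v) = 4*v**2)
p(C, d) = -76 + C + C*(-42 + C) (p(C, d) = C + ((C - 42)*C - 76) = C + ((-42 + C)*C - 76) = C + (C*(-42 + C) - 76) = C + (-76 + C*(-42 + C)) = -76 + C + C*(-42 + C))
n = -8432 (n = -16671 + 8239 = -8432)
n - p(-132, u(8)) = -8432 - (-76 + (-132)**2 - 41*(-132)) = -8432 - (-76 + 17424 + 5412) = -8432 - 1*22760 = -8432 - 22760 = -31192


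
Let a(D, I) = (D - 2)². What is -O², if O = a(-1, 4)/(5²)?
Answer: -81/625 ≈ -0.12960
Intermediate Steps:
a(D, I) = (-2 + D)²
O = 9/25 (O = (-2 - 1)²/(5²) = (-3)²/25 = 9*(1/25) = 9/25 ≈ 0.36000)
-O² = -(9/25)² = -1*81/625 = -81/625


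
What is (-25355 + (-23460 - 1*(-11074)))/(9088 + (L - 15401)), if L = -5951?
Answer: 517/168 ≈ 3.0774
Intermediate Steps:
(-25355 + (-23460 - 1*(-11074)))/(9088 + (L - 15401)) = (-25355 + (-23460 - 1*(-11074)))/(9088 + (-5951 - 15401)) = (-25355 + (-23460 + 11074))/(9088 - 21352) = (-25355 - 12386)/(-12264) = -37741*(-1/12264) = 517/168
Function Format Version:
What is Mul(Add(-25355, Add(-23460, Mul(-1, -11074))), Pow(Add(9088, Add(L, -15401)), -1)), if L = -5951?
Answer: Rational(517, 168) ≈ 3.0774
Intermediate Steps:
Mul(Add(-25355, Add(-23460, Mul(-1, -11074))), Pow(Add(9088, Add(L, -15401)), -1)) = Mul(Add(-25355, Add(-23460, Mul(-1, -11074))), Pow(Add(9088, Add(-5951, -15401)), -1)) = Mul(Add(-25355, Add(-23460, 11074)), Pow(Add(9088, -21352), -1)) = Mul(Add(-25355, -12386), Pow(-12264, -1)) = Mul(-37741, Rational(-1, 12264)) = Rational(517, 168)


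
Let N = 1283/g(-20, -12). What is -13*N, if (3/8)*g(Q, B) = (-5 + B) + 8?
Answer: 16679/24 ≈ 694.96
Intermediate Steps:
g(Q, B) = 8 + 8*B/3 (g(Q, B) = 8*((-5 + B) + 8)/3 = 8*(3 + B)/3 = 8 + 8*B/3)
N = -1283/24 (N = 1283/(8 + (8/3)*(-12)) = 1283/(8 - 32) = 1283/(-24) = 1283*(-1/24) = -1283/24 ≈ -53.458)
-13*N = -13*(-1283/24) = 16679/24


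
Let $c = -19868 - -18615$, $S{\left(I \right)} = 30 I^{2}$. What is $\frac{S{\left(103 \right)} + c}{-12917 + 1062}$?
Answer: $- \frac{317017}{11855} \approx -26.741$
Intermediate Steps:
$c = -1253$ ($c = -19868 + 18615 = -1253$)
$\frac{S{\left(103 \right)} + c}{-12917 + 1062} = \frac{30 \cdot 103^{2} - 1253}{-12917 + 1062} = \frac{30 \cdot 10609 - 1253}{-11855} = \left(318270 - 1253\right) \left(- \frac{1}{11855}\right) = 317017 \left(- \frac{1}{11855}\right) = - \frac{317017}{11855}$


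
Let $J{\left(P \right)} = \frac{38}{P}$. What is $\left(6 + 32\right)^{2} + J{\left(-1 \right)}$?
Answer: $1406$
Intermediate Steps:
$\left(6 + 32\right)^{2} + J{\left(-1 \right)} = \left(6 + 32\right)^{2} + \frac{38}{-1} = 38^{2} + 38 \left(-1\right) = 1444 - 38 = 1406$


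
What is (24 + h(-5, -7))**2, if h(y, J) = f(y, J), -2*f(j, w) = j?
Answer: 2809/4 ≈ 702.25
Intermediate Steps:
f(j, w) = -j/2
h(y, J) = -y/2
(24 + h(-5, -7))**2 = (24 - 1/2*(-5))**2 = (24 + 5/2)**2 = (53/2)**2 = 2809/4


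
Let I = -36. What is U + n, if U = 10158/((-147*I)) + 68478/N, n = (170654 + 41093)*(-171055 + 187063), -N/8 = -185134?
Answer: 1106978299407026099/326576376 ≈ 3.3896e+9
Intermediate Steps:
N = 1481072 (N = -8*(-185134) = 1481072)
n = 3389645976 (n = 211747*16008 = 3389645976)
U = 641963123/326576376 (U = 10158/((-147*(-36))) + 68478/1481072 = 10158/5292 + 68478*(1/1481072) = 10158*(1/5292) + 34239/740536 = 1693/882 + 34239/740536 = 641963123/326576376 ≈ 1.9657)
U + n = 641963123/326576376 + 3389645976 = 1106978299407026099/326576376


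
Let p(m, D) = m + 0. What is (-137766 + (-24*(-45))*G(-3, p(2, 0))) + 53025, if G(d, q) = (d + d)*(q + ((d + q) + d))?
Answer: -71781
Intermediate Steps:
p(m, D) = m
G(d, q) = 2*d*(2*d + 2*q) (G(d, q) = (2*d)*(q + (q + 2*d)) = (2*d)*(2*d + 2*q) = 2*d*(2*d + 2*q))
(-137766 + (-24*(-45))*G(-3, p(2, 0))) + 53025 = (-137766 + (-24*(-45))*(4*(-3)*(-3 + 2))) + 53025 = (-137766 + 1080*(4*(-3)*(-1))) + 53025 = (-137766 + 1080*12) + 53025 = (-137766 + 12960) + 53025 = -124806 + 53025 = -71781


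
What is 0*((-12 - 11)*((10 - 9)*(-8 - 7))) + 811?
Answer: 811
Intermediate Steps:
0*((-12 - 11)*((10 - 9)*(-8 - 7))) + 811 = 0*(-23*(-15)) + 811 = 0*345 + 811 = 0 + 811 = 811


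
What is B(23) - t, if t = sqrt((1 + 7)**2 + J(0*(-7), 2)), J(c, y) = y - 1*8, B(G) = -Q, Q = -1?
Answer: 1 - sqrt(58) ≈ -6.6158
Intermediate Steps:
B(G) = 1 (B(G) = -1*(-1) = 1)
J(c, y) = -8 + y (J(c, y) = y - 8 = -8 + y)
t = sqrt(58) (t = sqrt((1 + 7)**2 + (-8 + 2)) = sqrt(8**2 - 6) = sqrt(64 - 6) = sqrt(58) ≈ 7.6158)
B(23) - t = 1 - sqrt(58)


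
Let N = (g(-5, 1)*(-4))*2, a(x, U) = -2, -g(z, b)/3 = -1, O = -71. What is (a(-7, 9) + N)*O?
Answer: 1846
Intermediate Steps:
g(z, b) = 3 (g(z, b) = -3*(-1) = 3)
N = -24 (N = (3*(-4))*2 = -12*2 = -24)
(a(-7, 9) + N)*O = (-2 - 24)*(-71) = -26*(-71) = 1846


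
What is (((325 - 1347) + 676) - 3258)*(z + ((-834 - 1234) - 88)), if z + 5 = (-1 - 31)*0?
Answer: 7788244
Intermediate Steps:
z = -5 (z = -5 + (-1 - 31)*0 = -5 - 32*0 = -5 + 0 = -5)
(((325 - 1347) + 676) - 3258)*(z + ((-834 - 1234) - 88)) = (((325 - 1347) + 676) - 3258)*(-5 + ((-834 - 1234) - 88)) = ((-1022 + 676) - 3258)*(-5 + (-2068 - 88)) = (-346 - 3258)*(-5 - 2156) = -3604*(-2161) = 7788244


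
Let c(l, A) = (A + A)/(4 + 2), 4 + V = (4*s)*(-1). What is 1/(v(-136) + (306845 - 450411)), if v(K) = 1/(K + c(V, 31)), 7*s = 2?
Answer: -377/54124385 ≈ -6.9654e-6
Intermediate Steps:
s = 2/7 (s = (⅐)*2 = 2/7 ≈ 0.28571)
V = -36/7 (V = -4 + (4*(2/7))*(-1) = -4 + (8/7)*(-1) = -4 - 8/7 = -36/7 ≈ -5.1429)
c(l, A) = A/3 (c(l, A) = (2*A)/6 = (2*A)*(⅙) = A/3)
v(K) = 1/(31/3 + K) (v(K) = 1/(K + (⅓)*31) = 1/(K + 31/3) = 1/(31/3 + K))
1/(v(-136) + (306845 - 450411)) = 1/(3/(31 + 3*(-136)) + (306845 - 450411)) = 1/(3/(31 - 408) - 143566) = 1/(3/(-377) - 143566) = 1/(3*(-1/377) - 143566) = 1/(-3/377 - 143566) = 1/(-54124385/377) = -377/54124385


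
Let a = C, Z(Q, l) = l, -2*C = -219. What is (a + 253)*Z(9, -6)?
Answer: -2175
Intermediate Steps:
C = 219/2 (C = -½*(-219) = 219/2 ≈ 109.50)
a = 219/2 ≈ 109.50
(a + 253)*Z(9, -6) = (219/2 + 253)*(-6) = (725/2)*(-6) = -2175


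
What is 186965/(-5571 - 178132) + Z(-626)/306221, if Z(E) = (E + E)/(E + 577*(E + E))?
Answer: -66126763333669/64973042399265 ≈ -1.0178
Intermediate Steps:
Z(E) = 2/1155 (Z(E) = (2*E)/(E + 577*(2*E)) = (2*E)/(E + 1154*E) = (2*E)/((1155*E)) = (2*E)*(1/(1155*E)) = 2/1155)
186965/(-5571 - 178132) + Z(-626)/306221 = 186965/(-5571 - 178132) + (2/1155)/306221 = 186965/(-183703) + (2/1155)*(1/306221) = 186965*(-1/183703) + 2/353685255 = -186965/183703 + 2/353685255 = -66126763333669/64973042399265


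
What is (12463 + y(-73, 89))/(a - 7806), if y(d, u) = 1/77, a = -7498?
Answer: -239913/294602 ≈ -0.81436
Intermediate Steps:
y(d, u) = 1/77
(12463 + y(-73, 89))/(a - 7806) = (12463 + 1/77)/(-7498 - 7806) = (959652/77)/(-15304) = (959652/77)*(-1/15304) = -239913/294602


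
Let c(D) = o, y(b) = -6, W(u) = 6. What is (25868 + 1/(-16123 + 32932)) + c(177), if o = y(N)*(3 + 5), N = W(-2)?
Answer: 434008381/16809 ≈ 25820.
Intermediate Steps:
N = 6
o = -48 (o = -6*(3 + 5) = -6*8 = -48)
c(D) = -48
(25868 + 1/(-16123 + 32932)) + c(177) = (25868 + 1/(-16123 + 32932)) - 48 = (25868 + 1/16809) - 48 = 434815213/16809 - 48 = 434008381/16809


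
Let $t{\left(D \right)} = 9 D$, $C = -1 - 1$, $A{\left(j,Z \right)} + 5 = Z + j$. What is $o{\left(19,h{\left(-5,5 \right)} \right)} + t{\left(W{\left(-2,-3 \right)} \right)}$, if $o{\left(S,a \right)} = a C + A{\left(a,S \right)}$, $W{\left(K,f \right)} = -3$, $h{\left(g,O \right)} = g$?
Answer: $-8$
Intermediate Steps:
$A{\left(j,Z \right)} = -5 + Z + j$ ($A{\left(j,Z \right)} = -5 + \left(Z + j\right) = -5 + Z + j$)
$C = -2$ ($C = -1 - 1 = -2$)
$o{\left(S,a \right)} = -5 + S - a$ ($o{\left(S,a \right)} = a \left(-2\right) + \left(-5 + S + a\right) = - 2 a + \left(-5 + S + a\right) = -5 + S - a$)
$o{\left(19,h{\left(-5,5 \right)} \right)} + t{\left(W{\left(-2,-3 \right)} \right)} = \left(-5 + 19 - -5\right) + 9 \left(-3\right) = \left(-5 + 19 + 5\right) - 27 = 19 - 27 = -8$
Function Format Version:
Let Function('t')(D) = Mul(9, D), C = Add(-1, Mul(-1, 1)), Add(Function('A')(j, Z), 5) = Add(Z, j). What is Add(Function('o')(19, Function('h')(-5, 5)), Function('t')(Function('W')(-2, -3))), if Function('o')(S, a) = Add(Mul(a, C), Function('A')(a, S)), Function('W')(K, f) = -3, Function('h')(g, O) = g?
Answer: -8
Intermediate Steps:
Function('A')(j, Z) = Add(-5, Z, j) (Function('A')(j, Z) = Add(-5, Add(Z, j)) = Add(-5, Z, j))
C = -2 (C = Add(-1, -1) = -2)
Function('o')(S, a) = Add(-5, S, Mul(-1, a)) (Function('o')(S, a) = Add(Mul(a, -2), Add(-5, S, a)) = Add(Mul(-2, a), Add(-5, S, a)) = Add(-5, S, Mul(-1, a)))
Add(Function('o')(19, Function('h')(-5, 5)), Function('t')(Function('W')(-2, -3))) = Add(Add(-5, 19, Mul(-1, -5)), Mul(9, -3)) = Add(Add(-5, 19, 5), -27) = Add(19, -27) = -8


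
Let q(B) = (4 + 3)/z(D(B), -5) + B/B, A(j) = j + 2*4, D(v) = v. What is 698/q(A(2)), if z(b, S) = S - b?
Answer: 5235/4 ≈ 1308.8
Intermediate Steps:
A(j) = 8 + j (A(j) = j + 8 = 8 + j)
q(B) = 1 + 7/(-5 - B) (q(B) = (4 + 3)/(-5 - B) + B/B = 7/(-5 - B) + 1 = 1 + 7/(-5 - B))
698/q(A(2)) = 698/(((-2 + (8 + 2))/(5 + (8 + 2)))) = 698/(((-2 + 10)/(5 + 10))) = 698/((8/15)) = 698/(((1/15)*8)) = 698/(8/15) = 698*(15/8) = 5235/4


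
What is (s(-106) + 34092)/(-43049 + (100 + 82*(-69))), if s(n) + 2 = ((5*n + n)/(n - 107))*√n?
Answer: -34090/48607 - 212*I*√106/3451097 ≈ -0.70134 - 0.00063246*I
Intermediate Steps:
s(n) = -2 + 6*n^(3/2)/(-107 + n) (s(n) = -2 + ((5*n + n)/(n - 107))*√n = -2 + ((6*n)/(-107 + n))*√n = -2 + (6*n/(-107 + n))*√n = -2 + 6*n^(3/2)/(-107 + n))
(s(-106) + 34092)/(-43049 + (100 + 82*(-69))) = (2*(107 - 1*(-106) + 3*(-106)^(3/2))/(-107 - 106) + 34092)/(-43049 + (100 + 82*(-69))) = (2*(107 + 106 + 3*(-106*I*√106))/(-213) + 34092)/(-43049 + (100 - 5658)) = (2*(-1/213)*(107 + 106 - 318*I*√106) + 34092)/(-43049 - 5558) = (2*(-1/213)*(213 - 318*I*√106) + 34092)/(-48607) = ((-2 + 212*I*√106/71) + 34092)*(-1/48607) = (34090 + 212*I*√106/71)*(-1/48607) = -34090/48607 - 212*I*√106/3451097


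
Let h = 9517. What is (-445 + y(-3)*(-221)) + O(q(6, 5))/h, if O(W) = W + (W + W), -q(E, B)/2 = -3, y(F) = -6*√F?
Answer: -4235047/9517 + 1326*I*√3 ≈ -445.0 + 2296.7*I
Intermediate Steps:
q(E, B) = 6 (q(E, B) = -2*(-3) = 6)
O(W) = 3*W (O(W) = W + 2*W = 3*W)
(-445 + y(-3)*(-221)) + O(q(6, 5))/h = (-445 - 6*I*√3*(-221)) + (3*6)/9517 = (-445 - 6*I*√3*(-221)) + 18*(1/9517) = (-445 - 6*I*√3*(-221)) + 18/9517 = (-445 + 1326*I*√3) + 18/9517 = -4235047/9517 + 1326*I*√3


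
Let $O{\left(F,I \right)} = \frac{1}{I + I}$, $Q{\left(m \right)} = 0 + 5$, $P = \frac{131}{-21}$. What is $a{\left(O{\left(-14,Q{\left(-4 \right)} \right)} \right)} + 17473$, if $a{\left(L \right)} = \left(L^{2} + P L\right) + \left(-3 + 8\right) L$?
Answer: $\frac{36693061}{2100} \approx 17473.0$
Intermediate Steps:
$P = - \frac{131}{21}$ ($P = 131 \left(- \frac{1}{21}\right) = - \frac{131}{21} \approx -6.2381$)
$Q{\left(m \right)} = 5$
$O{\left(F,I \right)} = \frac{1}{2 I}$
$a{\left(L \right)} = L^{2} - \frac{26 L}{21}$ ($a{\left(L \right)} = \left(L^{2} - \frac{131 L}{21}\right) + \left(-3 + 8\right) L = \left(L^{2} - \frac{131 L}{21}\right) + 5 L = L^{2} - \frac{26 L}{21}$)
$a{\left(O{\left(-14,Q{\left(-4 \right)} \right)} \right)} + 17473 = \frac{\frac{1}{2 \cdot 5} \left(-26 + 21 \frac{1}{2 \cdot 5}\right)}{21} + 17473 = \frac{\frac{1}{2} \cdot \frac{1}{5} \left(-26 + 21 \cdot \frac{1}{2} \cdot \frac{1}{5}\right)}{21} + 17473 = \frac{1}{21} \cdot \frac{1}{10} \left(-26 + 21 \cdot \frac{1}{10}\right) + 17473 = \frac{1}{21} \cdot \frac{1}{10} \left(-26 + \frac{21}{10}\right) + 17473 = \frac{1}{21} \cdot \frac{1}{10} \left(- \frac{239}{10}\right) + 17473 = - \frac{239}{2100} + 17473 = \frac{36693061}{2100}$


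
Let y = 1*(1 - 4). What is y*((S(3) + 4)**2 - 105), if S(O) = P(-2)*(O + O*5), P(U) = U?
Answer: -2757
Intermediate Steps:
S(O) = -12*O (S(O) = -2*(O + O*5) = -2*(O + 5*O) = -12*O)
y = -3 (y = 1*(-3) = -3)
y*((S(3) + 4)**2 - 105) = -3*((-12*3 + 4)**2 - 105) = -3*((-36 + 4)**2 - 105) = -3*((-32)**2 - 105) = -3*(1024 - 105) = -3*919 = -2757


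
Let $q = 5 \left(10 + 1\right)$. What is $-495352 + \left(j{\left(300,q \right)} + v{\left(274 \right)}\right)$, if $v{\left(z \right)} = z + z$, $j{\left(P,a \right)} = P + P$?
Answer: $-494204$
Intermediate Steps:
$q = 55$ ($q = 5 \cdot 11 = 55$)
$j{\left(P,a \right)} = 2 P$
$v{\left(z \right)} = 2 z$
$-495352 + \left(j{\left(300,q \right)} + v{\left(274 \right)}\right) = -495352 + \left(2 \cdot 300 + 2 \cdot 274\right) = -495352 + \left(600 + 548\right) = -495352 + 1148 = -494204$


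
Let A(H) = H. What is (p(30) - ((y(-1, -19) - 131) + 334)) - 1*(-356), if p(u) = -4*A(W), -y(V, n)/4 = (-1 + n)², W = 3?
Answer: 1741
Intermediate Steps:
y(V, n) = -4*(-1 + n)²
p(u) = -12 (p(u) = -4*3 = -12)
(p(30) - ((y(-1, -19) - 131) + 334)) - 1*(-356) = (-12 - ((-4*(-1 - 19)² - 131) + 334)) - 1*(-356) = (-12 - ((-4*(-20)² - 131) + 334)) + 356 = (-12 - ((-4*400 - 131) + 334)) + 356 = (-12 - ((-1600 - 131) + 334)) + 356 = (-12 - (-1731 + 334)) + 356 = (-12 - 1*(-1397)) + 356 = (-12 + 1397) + 356 = 1385 + 356 = 1741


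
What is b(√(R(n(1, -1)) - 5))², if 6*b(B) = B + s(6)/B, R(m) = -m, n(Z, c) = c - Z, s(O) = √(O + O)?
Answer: -7/36 + √3/9 ≈ -0.0019944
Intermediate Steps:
s(O) = √2*√O (s(O) = √(2*O) = √2*√O)
b(B) = B/6 + √3/(3*B) (b(B) = (B + (√2*√6)/B)/6 = (B + (2*√3)/B)/6 = (B + 2*√3/B)/6 = B/6 + √3/(3*B))
b(√(R(n(1, -1)) - 5))² = (√(-(-1 - 1*1) - 5)/6 + √3/(3*(√(-(-1 - 1*1) - 5))))² = (√(-(-1 - 1) - 5)/6 + √3/(3*(√(-(-1 - 1) - 5))))² = (√(-1*(-2) - 5)/6 + √3/(3*(√(-1*(-2) - 5))))² = (√(2 - 5)/6 + √3/(3*(√(2 - 5))))² = (√(-3)/6 + √3/(3*(√(-3))))² = ((I*√3)/6 + √3/(3*((I*√3))))² = (I*√3/6 + √3*(-I*√3/3)/3)² = (I*√3/6 - I/3)² = (-I/3 + I*√3/6)²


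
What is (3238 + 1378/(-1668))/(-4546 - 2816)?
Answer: -2699803/6139908 ≈ -0.43971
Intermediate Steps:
(3238 + 1378/(-1668))/(-4546 - 2816) = (3238 + 1378*(-1/1668))/(-7362) = (3238 - 689/834)*(-1/7362) = (2699803/834)*(-1/7362) = -2699803/6139908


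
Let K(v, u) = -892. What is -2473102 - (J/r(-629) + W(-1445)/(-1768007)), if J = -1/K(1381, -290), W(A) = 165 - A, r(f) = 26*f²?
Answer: -40120422875743589711495/16222712565238504 ≈ -2.4731e+6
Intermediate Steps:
J = 1/892 (J = -1/(-892) = -1*(-1/892) = 1/892 ≈ 0.0011211)
-2473102 - (J/r(-629) + W(-1445)/(-1768007)) = -2473102 - (1/(892*((26*(-629)²))) + (165 - 1*(-1445))/(-1768007)) = -2473102 - (1/(892*((26*395641))) + (165 + 1445)*(-1/1768007)) = -2473102 - ((1/892)/10286666 + 1610*(-1/1768007)) = -2473102 - ((1/892)*(1/10286666) - 1610/1768007) = -2473102 - (1/9175706072 - 1610/1768007) = -2473102 - 1*(-14772885007913/16222712565238504) = -2473102 + 14772885007913/16222712565238504 = -40120422875743589711495/16222712565238504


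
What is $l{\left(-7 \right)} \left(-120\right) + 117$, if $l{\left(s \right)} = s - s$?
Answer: $117$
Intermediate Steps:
$l{\left(s \right)} = 0$
$l{\left(-7 \right)} \left(-120\right) + 117 = 0 \left(-120\right) + 117 = 0 + 117 = 117$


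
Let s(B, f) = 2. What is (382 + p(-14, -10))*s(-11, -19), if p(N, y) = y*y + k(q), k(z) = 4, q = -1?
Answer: 972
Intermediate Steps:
p(N, y) = 4 + y**2 (p(N, y) = y*y + 4 = y**2 + 4 = 4 + y**2)
(382 + p(-14, -10))*s(-11, -19) = (382 + (4 + (-10)**2))*2 = (382 + (4 + 100))*2 = (382 + 104)*2 = 486*2 = 972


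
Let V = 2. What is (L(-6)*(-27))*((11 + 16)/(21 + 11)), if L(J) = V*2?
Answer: -729/8 ≈ -91.125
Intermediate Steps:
L(J) = 4 (L(J) = 2*2 = 4)
(L(-6)*(-27))*((11 + 16)/(21 + 11)) = (4*(-27))*((11 + 16)/(21 + 11)) = -2916/32 = -108*27/32 = -729/8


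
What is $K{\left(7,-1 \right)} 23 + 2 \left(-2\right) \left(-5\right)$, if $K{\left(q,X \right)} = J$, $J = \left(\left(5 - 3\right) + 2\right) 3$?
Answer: $296$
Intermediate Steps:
$J = 12$ ($J = \left(2 + 2\right) 3 = 4 \cdot 3 = 12$)
$K{\left(q,X \right)} = 12$
$K{\left(7,-1 \right)} 23 + 2 \left(-2\right) \left(-5\right) = 12 \cdot 23 + 2 \left(-2\right) \left(-5\right) = 276 - -20 = 276 + 20 = 296$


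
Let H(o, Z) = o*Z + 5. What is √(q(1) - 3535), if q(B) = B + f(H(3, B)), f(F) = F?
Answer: I*√3526 ≈ 59.38*I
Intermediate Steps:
H(o, Z) = 5 + Z*o (H(o, Z) = Z*o + 5 = 5 + Z*o)
q(B) = 5 + 4*B (q(B) = B + (5 + B*3) = B + (5 + 3*B) = 5 + 4*B)
√(q(1) - 3535) = √((5 + 4*1) - 3535) = √((5 + 4) - 3535) = √(9 - 3535) = √(-3526) = I*√3526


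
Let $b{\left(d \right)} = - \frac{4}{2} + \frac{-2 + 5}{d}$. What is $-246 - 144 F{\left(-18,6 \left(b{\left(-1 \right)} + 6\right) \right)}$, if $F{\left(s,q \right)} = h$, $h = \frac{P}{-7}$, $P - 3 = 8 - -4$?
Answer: $\frac{438}{7} \approx 62.571$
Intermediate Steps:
$P = 15$ ($P = 3 + \left(8 - -4\right) = 3 + \left(8 + 4\right) = 3 + 12 = 15$)
$h = - \frac{15}{7}$ ($h = \frac{15}{-7} = 15 \left(- \frac{1}{7}\right) = - \frac{15}{7} \approx -2.1429$)
$b{\left(d \right)} = -2 + \frac{3}{d}$ ($b{\left(d \right)} = \left(-4\right) \frac{1}{2} + \frac{3}{d} = -2 + \frac{3}{d}$)
$F{\left(s,q \right)} = - \frac{15}{7}$
$-246 - 144 F{\left(-18,6 \left(b{\left(-1 \right)} + 6\right) \right)} = -246 - - \frac{2160}{7} = -246 + \frac{2160}{7} = \frac{438}{7}$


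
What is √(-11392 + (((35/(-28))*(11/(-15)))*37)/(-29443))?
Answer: I*√355522129747791/176658 ≈ 106.73*I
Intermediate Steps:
√(-11392 + (((35/(-28))*(11/(-15)))*37)/(-29443)) = √(-11392 + (((35*(-1/28))*(11*(-1/15)))*37)*(-1/29443)) = √(-11392 + (-5/4*(-11/15)*37)*(-1/29443)) = √(-11392 + ((11/12)*37)*(-1/29443)) = √(-11392 + (407/12)*(-1/29443)) = √(-11392 - 407/353316) = √(-4024976279/353316) = I*√355522129747791/176658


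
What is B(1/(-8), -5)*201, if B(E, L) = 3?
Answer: 603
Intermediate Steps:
B(1/(-8), -5)*201 = 3*201 = 603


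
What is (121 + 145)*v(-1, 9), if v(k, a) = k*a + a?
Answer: 0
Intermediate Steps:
v(k, a) = a + a*k (v(k, a) = a*k + a = a + a*k)
(121 + 145)*v(-1, 9) = (121 + 145)*(9*(1 - 1)) = 266*(9*0) = 266*0 = 0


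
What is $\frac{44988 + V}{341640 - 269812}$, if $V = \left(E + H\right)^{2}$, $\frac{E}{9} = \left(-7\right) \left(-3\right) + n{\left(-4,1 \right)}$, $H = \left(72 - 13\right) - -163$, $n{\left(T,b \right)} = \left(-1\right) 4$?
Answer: $\frac{185613}{71828} \approx 2.5841$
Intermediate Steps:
$n{\left(T,b \right)} = -4$
$H = 222$ ($H = 59 + 163 = 222$)
$E = 153$ ($E = 9 \left(\left(-7\right) \left(-3\right) - 4\right) = 9 \left(21 - 4\right) = 9 \cdot 17 = 153$)
$V = 140625$ ($V = \left(153 + 222\right)^{2} = 375^{2} = 140625$)
$\frac{44988 + V}{341640 - 269812} = \frac{44988 + 140625}{341640 - 269812} = \frac{185613}{71828}$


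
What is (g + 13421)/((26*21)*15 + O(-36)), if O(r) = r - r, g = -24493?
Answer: -5536/4095 ≈ -1.3519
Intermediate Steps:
O(r) = 0
(g + 13421)/((26*21)*15 + O(-36)) = (-24493 + 13421)/((26*21)*15 + 0) = -11072/(546*15 + 0) = -11072/(8190 + 0) = -11072/8190 = -11072*1/8190 = -5536/4095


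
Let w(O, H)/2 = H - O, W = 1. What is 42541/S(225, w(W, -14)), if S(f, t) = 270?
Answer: 42541/270 ≈ 157.56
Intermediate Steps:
w(O, H) = -2*O + 2*H (w(O, H) = 2*(H - O) = -2*O + 2*H)
42541/S(225, w(W, -14)) = 42541/270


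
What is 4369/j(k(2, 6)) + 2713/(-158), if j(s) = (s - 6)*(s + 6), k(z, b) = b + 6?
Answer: 198649/8532 ≈ 23.283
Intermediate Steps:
k(z, b) = 6 + b
j(s) = (-6 + s)*(6 + s)
4369/j(k(2, 6)) + 2713/(-158) = 4369/(-36 + (6 + 6)**2) + 2713/(-158) = 4369/(-36 + 12**2) + 2713*(-1/158) = 4369/(-36 + 144) - 2713/158 = 4369/108 - 2713/158 = 198649/8532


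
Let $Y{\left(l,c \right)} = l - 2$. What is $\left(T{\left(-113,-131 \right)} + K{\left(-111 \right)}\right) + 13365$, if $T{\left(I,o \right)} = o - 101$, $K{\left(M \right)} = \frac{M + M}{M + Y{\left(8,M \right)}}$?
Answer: $\frac{459729}{35} \approx 13135.0$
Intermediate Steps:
$Y{\left(l,c \right)} = -2 + l$
$K{\left(M \right)} = \frac{2 M}{6 + M}$ ($K{\left(M \right)} = \frac{M + M}{M + \left(-2 + 8\right)} = \frac{2 M}{M + 6} = \frac{2 M}{6 + M}$)
$T{\left(I,o \right)} = -101 + o$
$\left(T{\left(-113,-131 \right)} + K{\left(-111 \right)}\right) + 13365 = \left(\left(-101 - 131\right) + 2 \left(-111\right) \frac{1}{6 - 111}\right) + 13365 = \left(-232 + 2 \left(-111\right) \frac{1}{-105}\right) + 13365 = \left(-232 + 2 \left(-111\right) \left(- \frac{1}{105}\right)\right) + 13365 = \left(-232 + \frac{74}{35}\right) + 13365 = - \frac{8046}{35} + 13365 = \frac{459729}{35}$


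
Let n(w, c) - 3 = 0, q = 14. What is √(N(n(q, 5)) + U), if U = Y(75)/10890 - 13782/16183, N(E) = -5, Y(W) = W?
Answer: I*√6667632951486/1068078 ≈ 2.4176*I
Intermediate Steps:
n(w, c) = 3 (n(w, c) = 3 + 0 = 3)
U = -9924817/11748858 (U = 75/10890 - 13782/16183 = 75*(1/10890) - 13782*1/16183 = 5/726 - 13782/16183 = -9924817/11748858 ≈ -0.84475)
√(N(n(q, 5)) + U) = √(-5 - 9924817/11748858) = √(-68669107/11748858) = I*√6667632951486/1068078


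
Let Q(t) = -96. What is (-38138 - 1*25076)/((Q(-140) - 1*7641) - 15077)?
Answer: 31607/11407 ≈ 2.7708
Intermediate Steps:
(-38138 - 1*25076)/((Q(-140) - 1*7641) - 15077) = (-38138 - 1*25076)/((-96 - 1*7641) - 15077) = (-38138 - 25076)/((-96 - 7641) - 15077) = -63214/(-7737 - 15077) = -63214/(-22814) = -63214*(-1/22814) = 31607/11407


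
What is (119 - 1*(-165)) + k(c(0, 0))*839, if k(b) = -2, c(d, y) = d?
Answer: -1394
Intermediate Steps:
(119 - 1*(-165)) + k(c(0, 0))*839 = (119 - 1*(-165)) - 2*839 = (119 + 165) - 1678 = 284 - 1678 = -1394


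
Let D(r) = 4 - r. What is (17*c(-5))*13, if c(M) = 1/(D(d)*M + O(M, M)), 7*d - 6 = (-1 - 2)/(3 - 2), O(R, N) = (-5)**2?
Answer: 1547/50 ≈ 30.940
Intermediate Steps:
O(R, N) = 25
d = 3/7 (d = 6/7 + ((-1 - 2)/(3 - 2))/7 = 6/7 + (-3/1)/7 = 6/7 + (-3*1)/7 = 6/7 + (1/7)*(-3) = 6/7 - 3/7 = 3/7 ≈ 0.42857)
c(M) = 1/(25 + 25*M/7) (c(M) = 1/((4 - 1*3/7)*M + 25) = 1/((4 - 3/7)*M + 25) = 1/(25*M/7 + 25) = 1/(25 + 25*M/7))
(17*c(-5))*13 = (17*(7/(25*(7 - 5))))*13 = (17*((7/25)/2))*13 = (17*((7/25)*(1/2)))*13 = (17*(7/50))*13 = (119/50)*13 = 1547/50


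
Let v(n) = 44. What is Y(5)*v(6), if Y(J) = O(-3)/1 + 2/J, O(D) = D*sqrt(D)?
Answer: 88/5 - 132*I*sqrt(3) ≈ 17.6 - 228.63*I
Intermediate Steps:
O(D) = D**(3/2)
Y(J) = 2/J - 3*I*sqrt(3) (Y(J) = (-3)**(3/2)/1 + 2/J = -3*I*sqrt(3)*1 + 2/J = -3*I*sqrt(3) + 2/J = 2/J - 3*I*sqrt(3))
Y(5)*v(6) = (2/5 - 3*I*sqrt(3))*44 = 88/5 - 132*I*sqrt(3)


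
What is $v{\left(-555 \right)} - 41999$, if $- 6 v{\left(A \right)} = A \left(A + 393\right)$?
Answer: $-56984$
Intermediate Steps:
$v{\left(A \right)} = - \frac{A \left(393 + A\right)}{6}$ ($v{\left(A \right)} = - \frac{A \left(A + 393\right)}{6} = - \frac{A \left(393 + A\right)}{6}$)
$v{\left(-555 \right)} - 41999 = \left(- \frac{1}{6}\right) \left(-555\right) \left(393 - 555\right) - 41999 = \left(- \frac{1}{6}\right) \left(-555\right) \left(-162\right) - 41999 = -14985 - 41999 = -56984$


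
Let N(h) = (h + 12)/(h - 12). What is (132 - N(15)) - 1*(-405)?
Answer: 528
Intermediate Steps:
N(h) = (12 + h)/(-12 + h)
(132 - N(15)) - 1*(-405) = (132 - (12 + 15)/(-12 + 15)) - 1*(-405) = (132 - 27/3) + 405 = (132 - 1*9) + 405 = (132 - 9) + 405 = 123 + 405 = 528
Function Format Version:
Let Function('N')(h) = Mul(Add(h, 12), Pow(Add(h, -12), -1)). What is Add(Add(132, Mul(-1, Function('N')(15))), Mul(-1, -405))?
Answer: 528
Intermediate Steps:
Function('N')(h) = Mul(Pow(Add(-12, h), -1), Add(12, h)) (Function('N')(h) = Mul(Add(12, h), Pow(Add(-12, h), -1)) = Mul(Pow(Add(-12, h), -1), Add(12, h)))
Add(Add(132, Mul(-1, Function('N')(15))), Mul(-1, -405)) = Add(Add(132, Mul(-1, Mul(Pow(Add(-12, 15), -1), Add(12, 15)))), Mul(-1, -405)) = Add(Add(132, Mul(-1, Mul(Pow(3, -1), 27))), 405) = Add(Add(132, Mul(-1, Mul(Rational(1, 3), 27))), 405) = Add(Add(132, Mul(-1, 9)), 405) = Add(Add(132, -9), 405) = Add(123, 405) = 528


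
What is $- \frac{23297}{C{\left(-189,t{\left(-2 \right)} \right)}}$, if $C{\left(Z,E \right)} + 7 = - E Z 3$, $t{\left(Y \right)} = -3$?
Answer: $\frac{23297}{1708} \approx 13.64$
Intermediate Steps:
$C{\left(Z,E \right)} = -7 - 3 E Z$ ($C{\left(Z,E \right)} = -7 + - E Z 3 = -7 - 3 E Z$)
$- \frac{23297}{C{\left(-189,t{\left(-2 \right)} \right)}} = - \frac{23297}{-7 - \left(-9\right) \left(-189\right)} = - \frac{23297}{-7 - 1701} = - \frac{23297}{-1708} = \left(-23297\right) \left(- \frac{1}{1708}\right) = \frac{23297}{1708}$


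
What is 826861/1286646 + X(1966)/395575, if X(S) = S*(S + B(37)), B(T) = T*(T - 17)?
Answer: 7172037113491/508964991450 ≈ 14.091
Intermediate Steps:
B(T) = T*(-17 + T)
X(S) = S*(740 + S) (X(S) = S*(S + 37*(-17 + 37)) = S*(S + 37*20) = S*(S + 740) = S*(740 + S))
826861/1286646 + X(1966)/395575 = 826861/1286646 + (1966*(740 + 1966))/395575 = 826861*(1/1286646) + (1966*2706)*(1/395575) = 826861/1286646 + 5319996*(1/395575) = 826861/1286646 + 5319996/395575 = 7172037113491/508964991450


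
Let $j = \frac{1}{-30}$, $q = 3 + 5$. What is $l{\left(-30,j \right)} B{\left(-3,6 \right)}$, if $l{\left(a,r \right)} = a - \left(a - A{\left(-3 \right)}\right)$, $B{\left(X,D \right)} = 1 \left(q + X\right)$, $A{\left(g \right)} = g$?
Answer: $-15$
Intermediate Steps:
$q = 8$
$B{\left(X,D \right)} = 8 + X$ ($B{\left(X,D \right)} = 1 \left(8 + X\right) = 8 + X$)
$j = - \frac{1}{30} \approx -0.033333$
$l{\left(a,r \right)} = -3$ ($l{\left(a,r \right)} = a - \left(3 + a\right) = -3$)
$l{\left(-30,j \right)} B{\left(-3,6 \right)} = - 3 \left(8 - 3\right) = \left(-3\right) 5 = -15$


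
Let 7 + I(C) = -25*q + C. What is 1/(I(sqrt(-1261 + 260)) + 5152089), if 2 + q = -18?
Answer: 5152582/26549101267725 - I*sqrt(1001)/26549101267725 ≈ 1.9408e-7 - 1.1917e-12*I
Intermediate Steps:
q = -20 (q = -2 - 18 = -20)
I(C) = 493 + C (I(C) = -7 + (-25*(-20) + C) = -7 + (500 + C) = 493 + C)
1/(I(sqrt(-1261 + 260)) + 5152089) = 1/((493 + sqrt(-1261 + 260)) + 5152089) = 1/((493 + sqrt(-1001)) + 5152089) = 1/((493 + I*sqrt(1001)) + 5152089) = 1/(5152582 + I*sqrt(1001))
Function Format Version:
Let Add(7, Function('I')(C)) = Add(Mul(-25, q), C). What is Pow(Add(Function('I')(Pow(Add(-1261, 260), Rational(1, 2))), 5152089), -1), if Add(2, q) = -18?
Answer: Add(Rational(5152582, 26549101267725), Mul(Rational(-1, 26549101267725), I, Pow(1001, Rational(1, 2)))) ≈ Add(1.9408e-7, Mul(-1.1917e-12, I))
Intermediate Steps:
q = -20 (q = Add(-2, -18) = -20)
Function('I')(C) = Add(493, C) (Function('I')(C) = Add(-7, Add(Mul(-25, -20), C)) = Add(-7, Add(500, C)) = Add(493, C))
Pow(Add(Function('I')(Pow(Add(-1261, 260), Rational(1, 2))), 5152089), -1) = Pow(Add(Add(493, Pow(Add(-1261, 260), Rational(1, 2))), 5152089), -1) = Pow(Add(Add(493, Pow(-1001, Rational(1, 2))), 5152089), -1) = Pow(Add(Add(493, Mul(I, Pow(1001, Rational(1, 2)))), 5152089), -1) = Pow(Add(5152582, Mul(I, Pow(1001, Rational(1, 2)))), -1)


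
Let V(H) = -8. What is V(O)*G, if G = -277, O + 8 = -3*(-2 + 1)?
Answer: 2216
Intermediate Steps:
O = -5 (O = -8 - 3*(-2 + 1) = -8 - 3*(-1) = -8 + 3 = -5)
V(O)*G = -8*(-277) = 2216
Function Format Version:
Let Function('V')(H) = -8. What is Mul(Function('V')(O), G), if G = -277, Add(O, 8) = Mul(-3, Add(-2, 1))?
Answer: 2216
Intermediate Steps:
O = -5 (O = Add(-8, Mul(-3, Add(-2, 1))) = Add(-8, Mul(-3, -1)) = Add(-8, 3) = -5)
Mul(Function('V')(O), G) = Mul(-8, -277) = 2216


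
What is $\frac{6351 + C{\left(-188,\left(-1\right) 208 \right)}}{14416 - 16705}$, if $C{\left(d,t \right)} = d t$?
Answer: $- \frac{45455}{2289} \approx -19.858$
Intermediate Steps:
$\frac{6351 + C{\left(-188,\left(-1\right) 208 \right)}}{14416 - 16705} = \frac{6351 - 188 \left(\left(-1\right) 208\right)}{14416 - 16705} = \frac{6351 - -39104}{-2289} = \left(6351 + 39104\right) \left(- \frac{1}{2289}\right) = 45455 \left(- \frac{1}{2289}\right) = - \frac{45455}{2289}$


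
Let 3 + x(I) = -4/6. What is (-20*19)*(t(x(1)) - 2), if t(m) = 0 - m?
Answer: -1900/3 ≈ -633.33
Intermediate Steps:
x(I) = -11/3 (x(I) = -3 - 4/6 = -3 - 4*1/6 = -3 - 2/3 = -11/3)
t(m) = -m
(-20*19)*(t(x(1)) - 2) = (-20*19)*(-1*(-11/3) - 2) = -380*(11/3 - 2) = -380*5/3 = -1900/3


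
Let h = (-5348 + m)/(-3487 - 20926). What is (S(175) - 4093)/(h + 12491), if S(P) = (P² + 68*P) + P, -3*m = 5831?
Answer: 2827538073/914850224 ≈ 3.0907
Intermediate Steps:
m = -5831/3 (m = -⅓*5831 = -5831/3 ≈ -1943.7)
S(P) = P² + 69*P
h = 21875/73239 (h = (-5348 - 5831/3)/(-3487 - 20926) = -21875/3/(-24413) = -21875/3*(-1/24413) = 21875/73239 ≈ 0.29868)
(S(175) - 4093)/(h + 12491) = (175*(69 + 175) - 4093)/(21875/73239 + 12491) = (175*244 - 4093)/(914850224/73239) = (42700 - 4093)*(73239/914850224) = 38607*(73239/914850224) = 2827538073/914850224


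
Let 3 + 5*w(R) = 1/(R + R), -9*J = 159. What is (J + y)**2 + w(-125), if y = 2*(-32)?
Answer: 75024491/11250 ≈ 6668.8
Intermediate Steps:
J = -53/3 (J = -1/9*159 = -53/3 ≈ -17.667)
y = -64
w(R) = -3/5 + 1/(10*R) (w(R) = -3/5 + 1/(5*(R + R)) = -3/5 + 1/(5*((2*R))) = -3/5 + (1/(2*R))/5 = -3/5 + 1/(10*R))
(J + y)**2 + w(-125) = (-53/3 - 64)**2 + (1/10)*(1 - 6*(-125))/(-125) = (-245/3)**2 + (1/10)*(-1/125)*(1 + 750) = 60025/9 + (1/10)*(-1/125)*751 = 60025/9 - 751/1250 = 75024491/11250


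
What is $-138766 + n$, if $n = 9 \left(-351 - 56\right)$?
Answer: $-142429$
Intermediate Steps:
$n = -3663$ ($n = 9 \left(-407\right) = -3663$)
$-138766 + n = -138766 - 3663 = -142429$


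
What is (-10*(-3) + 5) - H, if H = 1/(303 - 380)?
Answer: 2696/77 ≈ 35.013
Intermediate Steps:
H = -1/77 (H = 1/(-77) = -1/77 ≈ -0.012987)
(-10*(-3) + 5) - H = (-10*(-3) + 5) - 1*(-1/77) = (30 + 5) + 1/77 = 35 + 1/77 = 2696/77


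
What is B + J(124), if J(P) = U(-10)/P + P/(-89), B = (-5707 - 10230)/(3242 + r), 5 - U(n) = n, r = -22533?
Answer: -94984199/212895476 ≈ -0.44615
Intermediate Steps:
U(n) = 5 - n
B = 15937/19291 (B = (-5707 - 10230)/(3242 - 22533) = -15937/(-19291) = -15937*(-1/19291) = 15937/19291 ≈ 0.82614)
J(P) = 15/P - P/89 (J(P) = (5 - 1*(-10))/P + P/(-89) = (5 + 10)/P + P*(-1/89) = 15/P - P/89)
B + J(124) = 15937/19291 + (15/124 - 1/89*124) = 15937/19291 + (15*(1/124) - 124/89) = 15937/19291 + (15/124 - 124/89) = 15937/19291 - 14041/11036 = -94984199/212895476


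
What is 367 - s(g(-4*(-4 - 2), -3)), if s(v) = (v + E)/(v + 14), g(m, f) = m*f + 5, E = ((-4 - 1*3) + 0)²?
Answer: 19433/53 ≈ 366.66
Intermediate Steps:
E = 49 (E = ((-4 - 3) + 0)² = (-7 + 0)² = (-7)² = 49)
g(m, f) = 5 + f*m (g(m, f) = f*m + 5 = 5 + f*m)
s(v) = (49 + v)/(14 + v) (s(v) = (v + 49)/(v + 14) = (49 + v)/(14 + v))
367 - s(g(-4*(-4 - 2), -3)) = 367 - (49 + (5 - (-12)*(-4 - 2)))/(14 + (5 - (-12)*(-4 - 2))) = 367 - (49 + (5 - (-12)*(-6)))/(14 + (5 - (-12)*(-6))) = 367 - (49 + (5 - 3*24))/(14 + (5 - 3*24)) = 367 - (49 + (5 - 72))/(14 + (5 - 72)) = 367 - (49 - 67)/(14 - 67) = 367 - (-18)/(-53) = 367 - (-1)*(-18)/53 = 367 - 1*18/53 = 367 - 18/53 = 19433/53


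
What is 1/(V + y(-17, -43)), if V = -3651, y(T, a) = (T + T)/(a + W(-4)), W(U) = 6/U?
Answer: -89/324871 ≈ -0.00027396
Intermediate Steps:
y(T, a) = 2*T/(-3/2 + a) (y(T, a) = (T + T)/(a + 6/(-4)) = (2*T)/(a + 6*(-1/4)) = (2*T)/(a - 3/2) = (2*T)/(-3/2 + a) = 2*T/(-3/2 + a))
1/(V + y(-17, -43)) = 1/(-3651 + 4*(-17)/(-3 + 2*(-43))) = 1/(-3651 + 4*(-17)/(-3 - 86)) = 1/(-3651 + 4*(-17)/(-89)) = 1/(-3651 + 4*(-17)*(-1/89)) = 1/(-3651 + 68/89) = 1/(-324871/89) = -89/324871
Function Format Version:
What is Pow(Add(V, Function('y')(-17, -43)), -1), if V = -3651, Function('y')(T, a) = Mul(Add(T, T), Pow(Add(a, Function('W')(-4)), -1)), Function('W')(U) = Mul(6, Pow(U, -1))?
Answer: Rational(-89, 324871) ≈ -0.00027396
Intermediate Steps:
Function('y')(T, a) = Mul(2, T, Pow(Add(Rational(-3, 2), a), -1)) (Function('y')(T, a) = Mul(Add(T, T), Pow(Add(a, Mul(6, Pow(-4, -1))), -1)) = Mul(Mul(2, T), Pow(Add(a, Mul(6, Rational(-1, 4))), -1)) = Mul(Mul(2, T), Pow(Add(a, Rational(-3, 2)), -1)) = Mul(Mul(2, T), Pow(Add(Rational(-3, 2), a), -1)) = Mul(2, T, Pow(Add(Rational(-3, 2), a), -1)))
Pow(Add(V, Function('y')(-17, -43)), -1) = Pow(Add(-3651, Mul(4, -17, Pow(Add(-3, Mul(2, -43)), -1))), -1) = Pow(Add(-3651, Mul(4, -17, Pow(Add(-3, -86), -1))), -1) = Pow(Add(-3651, Mul(4, -17, Pow(-89, -1))), -1) = Pow(Add(-3651, Mul(4, -17, Rational(-1, 89))), -1) = Pow(Add(-3651, Rational(68, 89)), -1) = Pow(Rational(-324871, 89), -1) = Rational(-89, 324871)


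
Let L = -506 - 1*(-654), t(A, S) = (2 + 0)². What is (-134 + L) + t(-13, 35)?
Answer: 18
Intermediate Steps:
t(A, S) = 4 (t(A, S) = 2² = 4)
L = 148 (L = -506 + 654 = 148)
(-134 + L) + t(-13, 35) = (-134 + 148) + 4 = 14 + 4 = 18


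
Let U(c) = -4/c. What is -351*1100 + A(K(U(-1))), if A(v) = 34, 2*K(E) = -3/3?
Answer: -386066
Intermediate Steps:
K(E) = -½ (K(E) = (-3/3)/2 = (-3*⅓)/2 = (½)*(-1) = -½)
-351*1100 + A(K(U(-1))) = -351*1100 + 34 = -386100 + 34 = -386066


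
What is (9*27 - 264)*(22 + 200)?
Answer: -4662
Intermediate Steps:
(9*27 - 264)*(22 + 200) = (243 - 264)*222 = -21*222 = -4662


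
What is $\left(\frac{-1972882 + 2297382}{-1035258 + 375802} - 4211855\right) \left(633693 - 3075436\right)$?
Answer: $\frac{1695505669150121835}{164864} \approx 1.0284 \cdot 10^{13}$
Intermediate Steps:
$\left(\frac{-1972882 + 2297382}{-1035258 + 375802} - 4211855\right) \left(633693 - 3075436\right) = \left(\frac{324500}{-659456} - 4211855\right) \left(-2441743\right) = \left(324500 \left(- \frac{1}{659456}\right) - 4211855\right) \left(-2441743\right) = \left(- \frac{81125}{164864} - 4211855\right) \left(-2441743\right) = \left(- \frac{694383343845}{164864}\right) \left(-2441743\right) = \frac{1695505669150121835}{164864}$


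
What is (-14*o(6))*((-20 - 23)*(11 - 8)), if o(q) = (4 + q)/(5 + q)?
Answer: 18060/11 ≈ 1641.8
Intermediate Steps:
o(q) = (4 + q)/(5 + q)
(-14*o(6))*((-20 - 23)*(11 - 8)) = (-14*(4 + 6)/(5 + 6))*((-20 - 23)*(11 - 8)) = (-14*10/11)*(-43*3) = -14*10/11*(-129) = -140/11*(-129) = 18060/11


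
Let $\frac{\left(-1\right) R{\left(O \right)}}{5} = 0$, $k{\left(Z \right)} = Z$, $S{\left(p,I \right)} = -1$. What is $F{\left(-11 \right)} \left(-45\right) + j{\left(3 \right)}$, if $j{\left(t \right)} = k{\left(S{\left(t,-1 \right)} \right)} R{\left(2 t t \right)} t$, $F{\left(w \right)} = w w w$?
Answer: $59895$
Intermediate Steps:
$F{\left(w \right)} = w^{3}$ ($F{\left(w \right)} = w^{2} w = w^{3}$)
$R{\left(O \right)} = 0$ ($R{\left(O \right)} = \left(-5\right) 0 = 0$)
$j{\left(t \right)} = 0$ ($j{\left(t \right)} = \left(-1\right) 0 t = 0 t = 0$)
$F{\left(-11 \right)} \left(-45\right) + j{\left(3 \right)} = \left(-11\right)^{3} \left(-45\right) + 0 = \left(-1331\right) \left(-45\right) + 0 = 59895 + 0 = 59895$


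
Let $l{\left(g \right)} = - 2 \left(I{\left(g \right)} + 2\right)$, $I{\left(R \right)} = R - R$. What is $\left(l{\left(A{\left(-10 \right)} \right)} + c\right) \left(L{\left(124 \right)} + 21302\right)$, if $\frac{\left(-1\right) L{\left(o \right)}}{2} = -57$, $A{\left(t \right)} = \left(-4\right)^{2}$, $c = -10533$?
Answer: $-225660392$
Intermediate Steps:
$A{\left(t \right)} = 16$
$I{\left(R \right)} = 0$
$L{\left(o \right)} = 114$ ($L{\left(o \right)} = \left(-2\right) \left(-57\right) = 114$)
$l{\left(g \right)} = -4$ ($l{\left(g \right)} = - 2 \left(0 + 2\right) = \left(-2\right) 2 = -4$)
$\left(l{\left(A{\left(-10 \right)} \right)} + c\right) \left(L{\left(124 \right)} + 21302\right) = \left(-4 - 10533\right) \left(114 + 21302\right) = \left(-10537\right) 21416 = -225660392$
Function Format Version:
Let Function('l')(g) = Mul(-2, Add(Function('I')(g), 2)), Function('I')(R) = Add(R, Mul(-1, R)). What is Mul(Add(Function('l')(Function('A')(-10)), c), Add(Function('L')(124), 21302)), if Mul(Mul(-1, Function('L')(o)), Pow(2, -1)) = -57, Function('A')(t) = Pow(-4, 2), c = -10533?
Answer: -225660392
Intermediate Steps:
Function('A')(t) = 16
Function('I')(R) = 0
Function('L')(o) = 114 (Function('L')(o) = Mul(-2, -57) = 114)
Function('l')(g) = -4 (Function('l')(g) = Mul(-2, Add(0, 2)) = Mul(-2, 2) = -4)
Mul(Add(Function('l')(Function('A')(-10)), c), Add(Function('L')(124), 21302)) = Mul(Add(-4, -10533), Add(114, 21302)) = Mul(-10537, 21416) = -225660392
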